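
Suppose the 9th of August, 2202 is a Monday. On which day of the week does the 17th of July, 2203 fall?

Sunday

August 2202: 31 − 9 = 22 days remain.
Then 10 full months totalling 303 days.
July 1–17, 2203: 17 days.
Residual: 342 days.
Total: 342 days.
342 mod 7 = 6, so 6 days after Monday is Sunday.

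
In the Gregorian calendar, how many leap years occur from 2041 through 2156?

28

Years divisible by 4: 2044, 2048, …, 2156 — 29 in all.
Of these, 2100 is divisible by 100 but not 400, so not leap.
Leap years: 29 − 1 = 28.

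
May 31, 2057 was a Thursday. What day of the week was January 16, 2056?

Sunday

Count forward from the earlier date (January 16, 2056) to the later (May 31, 2057):
Day-of-year of January 16, 2056: 16.
Day-of-year of May 31, 2057: 151.
2056 has 366 days, so 366 − 16 = 350 days remain in 2056.
Total: 350 + 151 = 501 days.
501 mod 7 = 4, so 4 days before Thursday is Sunday.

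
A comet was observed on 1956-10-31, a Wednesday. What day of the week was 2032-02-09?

From October 31, 1956 to October 31, 2031: 75 years, of which 18 contain a Feb 29 — 57×365 + 18×366 = 27393 days.
(2000 is a leap year (divisible by 400).)
October 2031: 31 − 31 = 0 days remain.
Then November (30), December (31), January (31): 30 + 31 + 31 = 92 days.
February 1–9, 2032: 9 days (2032 is a leap year).
Residual: 101 days.
Total: 27494 days.
27494 mod 7 = 5, so 5 days after Wednesday is Monday.

Monday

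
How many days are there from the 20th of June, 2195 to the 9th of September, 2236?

15056

From June 20, 2195 to June 20, 2236: 41 years, of which 10 contain a Feb 29 — 31×365 + 10×366 = 14975 days.
(2200 is not a leap year (divisible by 100 but not 400).)
June 2236: 30 − 20 = 10 days remain.
Then July (31), August (31): 31 + 31 = 62 days.
September 1–9, 2236: 9 days.
Residual: 81 days.
Total: 15056 days.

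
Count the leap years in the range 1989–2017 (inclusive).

7

Years divisible by 4 in [1989, 2017]: 1992, 1996, 2000, 2004, 2008, 2012, 2016.
2000 is divisible by 400, so still leap.
No century exceptions apply. Count: 7.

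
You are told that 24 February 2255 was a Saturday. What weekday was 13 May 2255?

February 2255: 28 − 24 = 4 days remain (2255 is not a leap year, so February has 28 days).
Then March (31), April (30): 31 + 30 = 61 days.
May 1–13, 2255: 13 days.
Total: 4 + 61 + 13 = 78 days.
78 mod 7 = 1, so 1 day after Saturday is Sunday.

Sunday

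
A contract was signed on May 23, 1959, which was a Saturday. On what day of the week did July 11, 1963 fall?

Thursday

Day-of-year of May 23, 1959: 143.
Day-of-year of July 11, 1963: 192.
1959 has 365 days, so 365 − 143 = 222 days remain in 1959.
Full years: 1960: 366; 1961: 365; 1962: 365. Sum = 1096.
Total: 222 + 1096 + 192 = 1510 days.
1510 mod 7 = 5, so 5 days after Saturday is Thursday.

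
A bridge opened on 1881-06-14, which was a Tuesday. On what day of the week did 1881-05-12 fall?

Thursday

Count forward from the earlier date (May 12, 1881) to the later (June 14, 1881):
May 1881: 31 − 12 = 19 days remain.
June 1–14, 1881: 14 days.
Total: 19 + 14 = 33 days.
33 mod 7 = 5, so 5 days before Tuesday is Thursday.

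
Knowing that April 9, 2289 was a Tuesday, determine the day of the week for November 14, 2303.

Saturday

From April 9, 2289 to April 9, 2303: 14 years, of which 2 contain a Feb 29 — 12×365 + 2×366 = 5112 days.
(2300 is not a leap year (divisible by 100 but not 400).)
April 2303: 30 − 9 = 21 days remain.
Then May (31), June (30), July (31), August (31), September (30), October (31): 31 + 30 + 31 + 31 + 30 + 31 = 184 days.
November 1–14, 2303: 14 days.
Residual: 219 days.
Total: 5331 days.
5331 mod 7 = 4, so 4 days after Tuesday is Saturday.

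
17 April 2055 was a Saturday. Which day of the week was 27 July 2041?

Count forward from the earlier date (July 27, 2041) to the later (April 17, 2055):
Day-of-year of July 27, 2041: 208.
Day-of-year of April 17, 2055: 107.
2041 has 365 days, so 365 − 208 = 157 days remain in 2041.
Full years 2042–2054: 10 common + 3 leap = 10×365 + 3×366 = 4748 days.
Total: 157 + 4748 + 107 = 5012 days.
5012 is a multiple of 7, so 27 July 2041 falls on the same weekday: Saturday.

Saturday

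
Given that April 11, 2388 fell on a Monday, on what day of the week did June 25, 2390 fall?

Monday

Day-of-year of April 11, 2388: 102.
Day-of-year of June 25, 2390: 176.
2388 has 366 days, so 366 − 102 = 264 days remain in 2388.
Full years: 2389: 365. Sum = 365.
Total: 264 + 365 + 176 = 805 days.
805 is a multiple of 7, so June 25, 2390 falls on the same weekday: Monday.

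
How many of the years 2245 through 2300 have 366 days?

Years divisible by 4: 2248, 2252, …, 2300 — 14 in all.
Of these, 2300 is divisible by 100 but not 400, so not leap.
Leap years: 14 − 1 = 13.

13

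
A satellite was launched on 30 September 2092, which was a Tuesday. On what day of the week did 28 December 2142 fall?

Day-of-year of September 30, 2092: 274.
Day-of-year of December 28, 2142: 362.
2092 has 366 days, so 366 − 274 = 92 days remain in 2092.
Full years 2093–2141: 38 common + 11 leap = 38×365 + 11×366 = 17896 days.
Total: 92 + 17896 + 362 = 18350 days.
18350 mod 7 = 3, so 3 days after Tuesday is Friday.

Friday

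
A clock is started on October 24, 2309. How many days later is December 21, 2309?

October 2309: 31 − 24 = 7 days remain.
Then November (30): 30 days.
December 1–21, 2309: 21 days.
Total: 7 + 30 + 21 = 58 days.

58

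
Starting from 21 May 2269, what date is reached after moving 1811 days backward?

5 June 2264

Count 1811 days before May 21, 2269:
Day-of-year of June 5, 2264: 157.
Day-of-year of May 21, 2269: 141.
2264 has 366 days, so 366 − 157 = 209 days remain in 2264.
Full years: 2265: 365; 2266: 365; 2267: 365; 2268: 366. Sum = 1461.
Total: 209 + 1461 + 141 = 1811 days.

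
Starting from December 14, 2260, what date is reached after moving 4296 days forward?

September 18, 2272

Count 4296 days after December 14, 2260:
From December 14, 2260 to December 14, 2271: 11 years, of which 2 contain a Feb 29 — 9×365 + 2×366 = 4017 days.
December 2271: 31 − 14 = 17 days remain.
Then January (31), February 2272 (29), March (31), April (30), May (31), June (30), July (31), August (31): 31 + 29 + 31 + 30 + 31 + 30 + 31 + 31 = 244 days.
September 1–18, 2272: 18 days.
Residual: 279 days.
Total: 4296 days.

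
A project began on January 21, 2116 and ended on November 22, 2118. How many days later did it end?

1036

January 2116: 31 − 21 = 10 days remain.
Then 33 full months totalling 1004 days.
November 1–22, 2118: 22 days.
Total: 10 + 1004 + 22 = 1036 days.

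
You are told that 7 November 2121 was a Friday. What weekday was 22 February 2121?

Count forward from the earlier date (February 22, 2121) to the later (November 7, 2121):
February 2121: 28 − 22 = 6 days remain (2121 is not a leap year, so February has 28 days).
Then March (31), April (30), May (31), June (30), July (31), August (31), September (30), October (31): 31 + 30 + 31 + 30 + 31 + 31 + 30 + 31 = 245 days.
November 1–7, 2121: 7 days.
Total: 6 + 245 + 7 = 258 days.
258 mod 7 = 6, so 6 days before Friday is Saturday.

Saturday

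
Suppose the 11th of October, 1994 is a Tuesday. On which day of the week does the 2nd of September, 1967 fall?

Count forward from the earlier date (September 2, 1967) to the later (October 11, 1994):
Day-of-year of September 2, 1967: 245.
Day-of-year of October 11, 1994: 284.
1967 has 365 days, so 365 − 245 = 120 days remain in 1967.
Full years 1968–1993: 19 common + 7 leap = 19×365 + 7×366 = 9497 days.
Total: 120 + 9497 + 284 = 9901 days.
9901 mod 7 = 3, so 3 days before Tuesday is Saturday.

Saturday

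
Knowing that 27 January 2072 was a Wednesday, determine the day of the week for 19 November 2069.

Tuesday

Count forward from the earlier date (November 19, 2069) to the later (January 27, 2072):
Day-of-year of November 19, 2069: 323.
Day-of-year of January 27, 2072: 27.
2069 has 365 days, so 365 − 323 = 42 days remain in 2069.
Full years: 2070: 365; 2071: 365. Sum = 730.
Total: 42 + 730 + 27 = 799 days.
799 mod 7 = 1, so 1 day before Wednesday is Tuesday.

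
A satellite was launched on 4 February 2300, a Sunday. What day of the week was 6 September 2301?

February 4, 2300 → February 4, 2301: 365 days (2300 is not a leap year (divisible by 100 but not 400)).
February 2301: 28 − 4 = 24 days remain (2301 is not a leap year, so February has 28 days).
Then March (31), April (30), May (31), June (30), July (31), August (31): 31 + 30 + 31 + 30 + 31 + 31 = 184 days.
September 1–6, 2301: 6 days.
Residual: 214 days.
Total: 579 days.
579 mod 7 = 5, so 5 days after Sunday is Friday.

Friday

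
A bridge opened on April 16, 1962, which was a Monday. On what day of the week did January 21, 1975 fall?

Tuesday

Day-of-year of April 16, 1962: 106.
Day-of-year of January 21, 1975: 21.
1962 has 365 days, so 365 − 106 = 259 days remain in 1962.
Full years 1963–1974: 9 common + 3 leap = 9×365 + 3×366 = 4383 days.
Total: 259 + 4383 + 21 = 4663 days.
4663 mod 7 = 1, so 1 day after Monday is Tuesday.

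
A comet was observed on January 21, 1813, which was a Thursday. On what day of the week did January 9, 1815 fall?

January 21, 1813 → January 21, 1814: 365 days.
January 1814: 31 − 21 = 10 days remain.
Then 11 full months totalling 334 days.
January 1–9, 1815: 9 days.
Residual: 353 days.
Total: 718 days.
718 mod 7 = 4, so 4 days after Thursday is Monday.

Monday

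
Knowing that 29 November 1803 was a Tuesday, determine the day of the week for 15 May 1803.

Sunday

Count forward from the earlier date (May 15, 1803) to the later (November 29, 1803):
May 1803: 31 − 15 = 16 days remain.
Then June (30), July (31), August (31), September (30), October (31): 30 + 31 + 31 + 30 + 31 = 153 days.
November 1–29, 1803: 29 days.
Total: 16 + 153 + 29 = 198 days.
198 mod 7 = 2, so 2 days before Tuesday is Sunday.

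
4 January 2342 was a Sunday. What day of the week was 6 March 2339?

Count forward from the earlier date (March 6, 2339) to the later (January 4, 2342):
Day-of-year of March 6, 2339: 65.
Day-of-year of January 4, 2342: 4.
2339 has 365 days, so 365 − 65 = 300 days remain in 2339.
Full years: 2340: 366; 2341: 365. Sum = 731.
Total: 300 + 731 + 4 = 1035 days.
1035 mod 7 = 6, so 6 days before Sunday is Monday.

Monday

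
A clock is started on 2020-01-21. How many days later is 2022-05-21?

851

January 21, 2020 → January 21, 2021: 366 days (2020 is a leap year).
January 21, 2021 → January 21, 2022: 365 days.
January 2022: 31 − 21 = 10 days remain.
Then February 2022 (28), March (31), April (30): 28 + 31 + 30 = 89 days.
May 1–21, 2022: 21 days.
Residual: 120 days.
Total: 851 days.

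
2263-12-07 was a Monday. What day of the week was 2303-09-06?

Day-of-year of December 7, 2263: 341.
Day-of-year of September 6, 2303: 249.
2263 has 365 days, so 365 − 341 = 24 days remain in 2263.
Full years 2264–2302: 30 common + 9 leap = 30×365 + 9×366 = 14244 days.
Total: 24 + 14244 + 249 = 14517 days.
14517 mod 7 = 6, so 6 days after Monday is Sunday.

Sunday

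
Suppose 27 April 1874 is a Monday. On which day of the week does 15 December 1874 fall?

Tuesday

April 1874: 30 − 27 = 3 days remain.
Then May (31), June (30), July (31), August (31), September (30), October (31), November (30): 31 + 30 + 31 + 31 + 30 + 31 + 30 = 214 days.
December 1–15, 1874: 15 days.
Total: 3 + 214 + 15 = 232 days.
232 mod 7 = 1, so 1 day after Monday is Tuesday.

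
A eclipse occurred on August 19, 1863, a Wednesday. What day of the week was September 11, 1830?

Count forward from the earlier date (September 11, 1830) to the later (August 19, 1863):
Day-of-year of September 11, 1830: 254.
Day-of-year of August 19, 1863: 231.
1830 has 365 days, so 365 − 254 = 111 days remain in 1830.
Full years 1831–1862: 24 common + 8 leap = 24×365 + 8×366 = 11688 days.
Total: 111 + 11688 + 231 = 12030 days.
12030 mod 7 = 4, so 4 days before Wednesday is Saturday.

Saturday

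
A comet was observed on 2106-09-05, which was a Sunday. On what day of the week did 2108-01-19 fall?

September 5, 2106 → September 5, 2107: 365 days.
September 2107: 30 − 5 = 25 days remain.
Then October (31), November (30), December (31): 31 + 30 + 31 = 92 days.
January 1–19, 2108: 19 days.
Residual: 136 days.
Total: 501 days.
501 mod 7 = 4, so 4 days after Sunday is Thursday.

Thursday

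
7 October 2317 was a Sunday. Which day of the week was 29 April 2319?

Tuesday

Day-of-year of October 7, 2317: 280.
Day-of-year of April 29, 2319: 119.
2317 has 365 days, so 365 − 280 = 85 days remain in 2317.
Full years: 2318: 365. Sum = 365.
Total: 85 + 365 + 119 = 569 days.
569 mod 7 = 2, so 2 days after Sunday is Tuesday.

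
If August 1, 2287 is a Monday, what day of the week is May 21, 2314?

From August 1, 2287 to August 1, 2313: 26 years, of which 6 contain a Feb 29 — 20×365 + 6×366 = 9496 days.
(2300 is not a leap year (divisible by 100 but not 400).)
August 2313: 31 − 1 = 30 days remain.
Then September (30), October (31), November (30), December (31), January (31), February 2314 (28), March (31), April (30): 30 + 31 + 30 + 31 + 31 + 28 + 31 + 30 = 242 days.
May 1–21, 2314: 21 days.
Residual: 293 days.
Total: 9789 days.
9789 mod 7 = 3, so 3 days after Monday is Thursday.

Thursday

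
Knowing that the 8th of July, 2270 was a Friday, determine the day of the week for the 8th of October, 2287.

Day-of-year of July 8, 2270: 189.
Day-of-year of October 8, 2287: 281.
2270 has 365 days, so 365 − 189 = 176 days remain in 2270.
Full years 2271–2286: 12 common + 4 leap = 12×365 + 4×366 = 5844 days.
Total: 176 + 5844 + 281 = 6301 days.
6301 mod 7 = 1, so 1 day after Friday is Saturday.

Saturday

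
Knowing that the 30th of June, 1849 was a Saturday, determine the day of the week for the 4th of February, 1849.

Count forward from the earlier date (February 4, 1849) to the later (June 30, 1849):
February 1849: 28 − 4 = 24 days remain (1849 is not a leap year, so February has 28 days).
Then March (31), April (30), May (31): 31 + 30 + 31 = 92 days.
June 1–30, 1849: 30 days.
Total: 24 + 92 + 30 = 146 days.
146 mod 7 = 6, so 6 days before Saturday is Sunday.

Sunday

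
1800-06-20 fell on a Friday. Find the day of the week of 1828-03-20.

Thursday

Day-of-year of June 20, 1800: 171.
Day-of-year of March 20, 1828: 80.
1800 has 365 days, so 365 − 171 = 194 days remain in 1800.
Full years 1801–1827: 21 common + 6 leap = 21×365 + 6×366 = 9861 days.
Total: 194 + 9861 + 80 = 10135 days.
10135 mod 7 = 6, so 6 days after Friday is Thursday.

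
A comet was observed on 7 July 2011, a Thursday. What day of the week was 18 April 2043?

Saturday

Day-of-year of July 7, 2011: 188.
Day-of-year of April 18, 2043: 108.
2011 has 365 days, so 365 − 188 = 177 days remain in 2011.
Full years 2012–2042: 23 common + 8 leap = 23×365 + 8×366 = 11323 days.
Total: 177 + 11323 + 108 = 11608 days.
11608 mod 7 = 2, so 2 days after Thursday is Saturday.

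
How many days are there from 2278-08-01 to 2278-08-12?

11

Within August 2278: 12 − 1 = 11 days.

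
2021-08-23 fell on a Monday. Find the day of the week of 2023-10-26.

Day-of-year of August 23, 2021: 235.
Day-of-year of October 26, 2023: 299.
2021 has 365 days, so 365 − 235 = 130 days remain in 2021.
Full years: 2022: 365. Sum = 365.
Total: 130 + 365 + 299 = 794 days.
794 mod 7 = 3, so 3 days after Monday is Thursday.

Thursday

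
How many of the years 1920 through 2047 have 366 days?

Years divisible by 4: 1920, 1924, …, 2044 — 32 in all.
2000 is divisible by 400, so still leap.
No century exceptions apply. Count: 32.

32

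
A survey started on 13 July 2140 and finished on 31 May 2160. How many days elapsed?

Day-of-year of July 13, 2140: 195.
Day-of-year of May 31, 2160: 152.
2140 has 366 days, so 366 − 195 = 171 days remain in 2140.
Full years 2141–2159: 15 common + 4 leap = 15×365 + 4×366 = 6939 days.
Total: 171 + 6939 + 152 = 7262 days.

7262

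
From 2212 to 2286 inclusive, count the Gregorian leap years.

19

Years divisible by 4: 2212, 2216, …, 2284 — 19 in all.
No century exceptions apply. Count: 19.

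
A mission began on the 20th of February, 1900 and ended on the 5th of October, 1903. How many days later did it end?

Day-of-year of February 20, 1900: 51.
Day-of-year of October 5, 1903: 278.
1900 has 365 days, so 365 − 51 = 314 days remain in 1900.
Full years: 1901: 365; 1902: 365. Sum = 730.
Total: 314 + 730 + 278 = 1322 days.

1322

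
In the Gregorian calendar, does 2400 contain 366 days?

2400 is a leap year (divisible by 400).

Yes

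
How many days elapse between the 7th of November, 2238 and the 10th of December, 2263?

From November 7, 2238 to November 7, 2263: 25 years, of which 6 contain a Feb 29 — 19×365 + 6×366 = 9131 days.
November 2263: 30 − 7 = 23 days remain.
December 1–10, 2263: 10 days.
Residual: 33 days.
Total: 9164 days.

9164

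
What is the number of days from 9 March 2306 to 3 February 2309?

March 9, 2306 → March 9, 2307: 365 days.
March 9, 2307 → March 9, 2308: 366 days (2308 is a leap year).
March 2308: 31 − 9 = 22 days remain.
Then 10 full months totalling 306 days.
February 1–3, 2309: 3 days (2309 is not a leap year).
Residual: 331 days.
Total: 1062 days.

1062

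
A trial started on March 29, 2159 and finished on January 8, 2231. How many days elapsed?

26217

Day-of-year of March 29, 2159: 88.
Day-of-year of January 8, 2231: 8.
2159 has 365 days, so 365 − 88 = 277 days remain in 2159.
Full years 2160–2230: 54 common + 17 leap = 54×365 + 17×366 = 25932 days.
Total: 277 + 25932 + 8 = 26217 days.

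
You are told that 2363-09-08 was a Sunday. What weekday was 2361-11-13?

Count forward from the earlier date (November 13, 2361) to the later (September 8, 2363):
Day-of-year of November 13, 2361: 317.
Day-of-year of September 8, 2363: 251.
2361 has 365 days, so 365 − 317 = 48 days remain in 2361.
Full years: 2362: 365. Sum = 365.
Total: 48 + 365 + 251 = 664 days.
664 mod 7 = 6, so 6 days before Sunday is Monday.

Monday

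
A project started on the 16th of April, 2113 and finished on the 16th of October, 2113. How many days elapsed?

April 2113: 30 − 16 = 14 days remain.
Then May (31), June (30), July (31), August (31), September (30): 31 + 30 + 31 + 31 + 30 = 153 days.
October 1–16, 2113: 16 days.
Total: 14 + 153 + 16 = 183 days.

183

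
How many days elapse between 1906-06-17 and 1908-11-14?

881

June 17, 1906 → June 17, 1907: 365 days.
June 17, 1907 → June 17, 1908: 366 days (1908 is a leap year).
June 1908: 30 − 17 = 13 days remain.
Then July (31), August (31), September (30), October (31): 31 + 31 + 30 + 31 = 123 days.
November 1–14, 1908: 14 days.
Residual: 150 days.
Total: 881 days.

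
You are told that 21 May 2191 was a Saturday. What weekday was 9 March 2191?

Wednesday

Count forward from the earlier date (March 9, 2191) to the later (May 21, 2191):
March 2191: 31 − 9 = 22 days remain.
Then April (30): 30 days.
May 1–21, 2191: 21 days.
Total: 22 + 30 + 21 = 73 days.
73 mod 7 = 3, so 3 days before Saturday is Wednesday.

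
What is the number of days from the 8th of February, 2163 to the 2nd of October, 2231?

25072

Day-of-year of February 8, 2163: 39.
Day-of-year of October 2, 2231: 275.
2163 has 365 days, so 365 − 39 = 326 days remain in 2163.
Full years 2164–2230: 51 common + 16 leap = 51×365 + 16×366 = 24471 days.
Total: 326 + 24471 + 275 = 25072 days.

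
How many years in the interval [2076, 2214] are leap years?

Years divisible by 4: 2076, 2080, …, 2212 — 35 in all.
Of these, 2100, 2200 are divisible by 100 but not 400, so not leap.
Leap years: 35 − 2 = 33.

33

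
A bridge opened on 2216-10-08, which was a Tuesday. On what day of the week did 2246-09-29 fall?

Tuesday

Day-of-year of October 8, 2216: 282.
Day-of-year of September 29, 2246: 272.
2216 has 366 days, so 366 − 282 = 84 days remain in 2216.
Full years 2217–2245: 22 common + 7 leap = 22×365 + 7×366 = 10592 days.
Total: 84 + 10592 + 272 = 10948 days.
10948 is a multiple of 7, so 2246-09-29 falls on the same weekday: Tuesday.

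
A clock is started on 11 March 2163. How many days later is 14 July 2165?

March 2163: 31 − 11 = 20 days remain.
Then 27 full months totalling 822 days.
July 1–14, 2165: 14 days.
Total: 20 + 822 + 14 = 856 days.

856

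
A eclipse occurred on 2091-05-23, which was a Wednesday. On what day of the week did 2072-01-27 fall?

Count forward from the earlier date (January 27, 2072) to the later (May 23, 2091):
From January 27, 2072 to January 27, 2091: 19 years, of which 5 contain a Feb 29 — 14×365 + 5×366 = 6940 days.
January 2091: 31 − 27 = 4 days remain.
Then February 2091 (28), March (31), April (30): 28 + 31 + 30 = 89 days.
May 1–23, 2091: 23 days.
Residual: 116 days.
Total: 7056 days.
7056 is a multiple of 7, so 2072-01-27 falls on the same weekday: Wednesday.

Wednesday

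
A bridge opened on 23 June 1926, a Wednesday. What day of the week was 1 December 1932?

Thursday

June 23, 1926 → June 23, 1927: 365 days.
June 23, 1927 → June 23, 1928: 366 days (1928 is a leap year).
June 23, 1928 → June 23, 1929: 365 days.
June 23, 1929 → June 23, 1930: 365 days.
June 23, 1930 → June 23, 1931: 365 days.
June 23, 1931 → June 23, 1932: 366 days (1932 is a leap year).
June 1932: 30 − 23 = 7 days remain.
Then July (31), August (31), September (30), October (31), November (30): 31 + 31 + 30 + 31 + 30 = 153 days.
December 1, 1932: 1 day.
Residual: 161 days.
Total: 2353 days.
2353 mod 7 = 1, so 1 day after Wednesday is Thursday.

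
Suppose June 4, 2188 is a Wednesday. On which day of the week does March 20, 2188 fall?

Count forward from the earlier date (March 20, 2188) to the later (June 4, 2188):
March 2188: 31 − 20 = 11 days remain.
Then April (30), May (31): 30 + 31 = 61 days.
June 1–4, 2188: 4 days.
Total: 11 + 61 + 4 = 76 days.
76 mod 7 = 6, so 6 days before Wednesday is Thursday.

Thursday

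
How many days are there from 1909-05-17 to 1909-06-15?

May 1909: 31 − 17 = 14 days remain.
June 1–15, 1909: 15 days.
Total: 14 + 15 = 29 days.

29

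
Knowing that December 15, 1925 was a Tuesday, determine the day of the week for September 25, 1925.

Count forward from the earlier date (September 25, 1925) to the later (December 15, 1925):
September 1925: 30 − 25 = 5 days remain.
Then October (31), November (30): 31 + 30 = 61 days.
December 1–15, 1925: 15 days.
Total: 5 + 61 + 15 = 81 days.
81 mod 7 = 4, so 4 days before Tuesday is Friday.

Friday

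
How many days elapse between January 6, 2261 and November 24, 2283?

8357

From January 6, 2261 to January 6, 2283: 22 years, of which 5 contain a Feb 29 — 17×365 + 5×366 = 8035 days.
January 2283: 31 − 6 = 25 days remain.
Then 9 full months totalling 273 days.
November 1–24, 2283: 24 days.
Residual: 322 days.
Total: 8357 days.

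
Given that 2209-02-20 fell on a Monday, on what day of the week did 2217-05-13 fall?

Tuesday

Day-of-year of February 20, 2209: 51.
Day-of-year of May 13, 2217: 133.
2209 has 365 days, so 365 − 51 = 314 days remain in 2209.
Full years 2210–2216: 5 common + 2 leap = 5×365 + 2×366 = 2557 days.
Total: 314 + 2557 + 133 = 3004 days.
3004 mod 7 = 1, so 1 day after Monday is Tuesday.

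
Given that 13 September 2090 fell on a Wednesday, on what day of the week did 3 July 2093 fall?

Friday

September 13, 2090 → September 13, 2091: 365 days.
September 13, 2091 → September 13, 2092: 366 days (2092 is a leap year).
September 2092: 30 − 13 = 17 days remain.
Then 9 full months totalling 273 days.
July 1–3, 2093: 3 days.
Residual: 293 days.
Total: 1024 days.
1024 mod 7 = 2, so 2 days after Wednesday is Friday.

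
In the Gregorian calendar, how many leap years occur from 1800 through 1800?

Years divisible by 4 in [1800, 1800]: 1800.
Of these, 1800 is divisible by 100 but not 400, so not leap.
Leap years: 1 − 1 = 0.

0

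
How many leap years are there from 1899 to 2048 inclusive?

37

Years divisible by 4: 1900, 1904, …, 2048 — 38 in all.
Of these, 1900 is divisible by 100 but not 400, so not leap.
2000 is divisible by 400, so still leap.
Leap years: 38 − 1 = 37.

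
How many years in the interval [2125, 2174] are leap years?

Years divisible by 4 in [2125, 2174]: 2128, 2132, 2136, 2140, 2144, 2148, 2152, 2156, 2160, 2164, 2168, 2172.
No century exceptions apply. Count: 12.

12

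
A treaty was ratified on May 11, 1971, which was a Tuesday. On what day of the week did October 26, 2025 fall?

Sunday

From May 11, 1971 to May 11, 2025: 54 years, of which 14 contain a Feb 29 — 40×365 + 14×366 = 19724 days.
(2000 is a leap year (divisible by 400).)
May 2025: 31 − 11 = 20 days remain.
Then June (30), July (31), August (31), September (30): 30 + 31 + 31 + 30 = 122 days.
October 1–26, 2025: 26 days.
Residual: 168 days.
Total: 19892 days.
19892 mod 7 = 5, so 5 days after Tuesday is Sunday.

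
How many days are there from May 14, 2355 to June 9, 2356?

May 14, 2355 → May 14, 2356: 366 days (2356 is a leap year).
May 2356: 31 − 14 = 17 days remain.
June 1–9, 2356: 9 days.
Residual: 26 days.
Total: 392 days.

392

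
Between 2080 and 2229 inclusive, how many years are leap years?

36

Years divisible by 4: 2080, 2084, …, 2228 — 38 in all.
Of these, 2100, 2200 are divisible by 100 but not 400, so not leap.
Leap years: 38 − 2 = 36.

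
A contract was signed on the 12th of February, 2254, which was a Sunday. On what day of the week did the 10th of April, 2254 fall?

Monday

February 2254: 28 − 12 = 16 days remain (2254 is not a leap year, so February has 28 days).
Then March (31): 31 days.
April 1–10, 2254: 10 days.
Total: 16 + 31 + 10 = 57 days.
57 mod 7 = 1, so 1 day after Sunday is Monday.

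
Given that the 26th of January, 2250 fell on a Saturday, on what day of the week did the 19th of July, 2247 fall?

Count forward from the earlier date (July 19, 2247) to the later (January 26, 2250):
Day-of-year of July 19, 2247: 200.
Day-of-year of January 26, 2250: 26.
2247 has 365 days, so 365 − 200 = 165 days remain in 2247.
Full years: 2248: 366; 2249: 365. Sum = 731.
Total: 165 + 731 + 26 = 922 days.
922 mod 7 = 5, so 5 days before Saturday is Monday.

Monday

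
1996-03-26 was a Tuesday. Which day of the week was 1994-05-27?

Count forward from the earlier date (May 27, 1994) to the later (March 26, 1996):
May 27, 1994 → May 27, 1995: 365 days.
May 1995: 31 − 27 = 4 days remain.
Then 9 full months totalling 274 days.
March 1–26, 1996: 26 days.
Residual: 304 days.
Total: 669 days.
669 mod 7 = 4, so 4 days before Tuesday is Friday.

Friday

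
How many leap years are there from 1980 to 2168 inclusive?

Years divisible by 4: 1980, 1984, …, 2168 — 48 in all.
Of these, 2100 is divisible by 100 but not 400, so not leap.
2000 is divisible by 400, so still leap.
Leap years: 48 − 1 = 47.

47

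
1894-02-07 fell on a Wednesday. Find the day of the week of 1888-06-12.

Count forward from the earlier date (June 12, 1888) to the later (February 7, 1894):
June 12, 1888 → June 12, 1889: 365 days.
June 12, 1889 → June 12, 1890: 365 days.
June 12, 1890 → June 12, 1891: 365 days.
June 12, 1891 → June 12, 1892: 366 days (1892 is a leap year).
June 12, 1892 → June 12, 1893: 365 days.
June 1893: 30 − 12 = 18 days remain.
Then July (31), August (31), September (30), October (31), November (30), December (31), January (31): 31 + 31 + 30 + 31 + 30 + 31 + 31 = 215 days.
February 1–7, 1894: 7 days (1894 is not a leap year).
Residual: 240 days.
Total: 2066 days.
2066 mod 7 = 1, so 1 day before Wednesday is Tuesday.

Tuesday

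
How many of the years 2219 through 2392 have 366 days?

Years divisible by 4: 2220, 2224, …, 2392 — 44 in all.
Of these, 2300 is divisible by 100 but not 400, so not leap.
Leap years: 44 − 1 = 43.

43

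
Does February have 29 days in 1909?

1909 is not a leap year.

No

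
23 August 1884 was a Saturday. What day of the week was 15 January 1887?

Day-of-year of August 23, 1884: 236.
Day-of-year of January 15, 1887: 15.
1884 has 366 days, so 366 − 236 = 130 days remain in 1884.
Full years: 1885: 365; 1886: 365. Sum = 730.
Total: 130 + 730 + 15 = 875 days.
875 is a multiple of 7, so 15 January 1887 falls on the same weekday: Saturday.

Saturday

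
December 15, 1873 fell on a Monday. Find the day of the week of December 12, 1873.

Count forward from the earlier date (December 12, 1873) to the later (December 15, 1873):
Within December 1873: 15 − 12 = 3 days.
3 mod 7 = 3, so 3 days before Monday is Friday.

Friday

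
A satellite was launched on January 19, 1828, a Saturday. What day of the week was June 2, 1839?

Sunday

Day-of-year of January 19, 1828: 19.
Day-of-year of June 2, 1839: 153.
1828 has 366 days, so 366 − 19 = 347 days remain in 1828.
Full years 1829–1838: 8 common + 2 leap = 8×365 + 2×366 = 3652 days.
Total: 347 + 3652 + 153 = 4152 days.
4152 mod 7 = 1, so 1 day after Saturday is Sunday.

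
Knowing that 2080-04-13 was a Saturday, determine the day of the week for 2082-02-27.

Friday

April 13, 2080 → April 13, 2081: 365 days.
April 2081: 30 − 13 = 17 days remain.
Then 9 full months totalling 276 days.
February 1–27, 2082: 27 days (2082 is not a leap year).
Residual: 320 days.
Total: 685 days.
685 mod 7 = 6, so 6 days after Saturday is Friday.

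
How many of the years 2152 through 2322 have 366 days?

Years divisible by 4: 2152, 2156, …, 2320 — 43 in all.
Of these, 2200, 2300 are divisible by 100 but not 400, so not leap.
Leap years: 43 − 2 = 41.

41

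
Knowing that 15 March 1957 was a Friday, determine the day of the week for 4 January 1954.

Monday

Count forward from the earlier date (January 4, 1954) to the later (March 15, 1957):
January 4, 1954 → January 4, 1955: 365 days.
January 4, 1955 → January 4, 1956: 365 days.
January 4, 1956 → January 4, 1957: 366 days (1956 is a leap year).
January 1957: 31 − 4 = 27 days remain.
Then February 1957 (28): 28 days.
March 1–15, 1957: 15 days.
Residual: 70 days.
Total: 1166 days.
1166 mod 7 = 4, so 4 days before Friday is Monday.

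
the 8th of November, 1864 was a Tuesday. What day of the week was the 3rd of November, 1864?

Thursday

Count forward from the earlier date (November 3, 1864) to the later (November 8, 1864):
Within November 1864: 8 − 3 = 5 days.
5 mod 7 = 5, so 5 days before Tuesday is Thursday.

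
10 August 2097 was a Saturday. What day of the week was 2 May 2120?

Thursday

Day-of-year of August 10, 2097: 222.
Day-of-year of May 2, 2120: 123.
2097 has 365 days, so 365 − 222 = 143 days remain in 2097.
Full years 2098–2119: 18 common + 4 leap = 18×365 + 4×366 = 8034 days.
Total: 143 + 8034 + 123 = 8300 days.
8300 mod 7 = 5, so 5 days after Saturday is Thursday.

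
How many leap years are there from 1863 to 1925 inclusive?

Years divisible by 4: 1864, 1868, …, 1924 — 16 in all.
Of these, 1900 is divisible by 100 but not 400, so not leap.
Leap years: 16 − 1 = 15.

15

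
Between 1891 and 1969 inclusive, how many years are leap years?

Years divisible by 4: 1892, 1896, …, 1968 — 20 in all.
Of these, 1900 is divisible by 100 but not 400, so not leap.
Leap years: 20 − 1 = 19.

19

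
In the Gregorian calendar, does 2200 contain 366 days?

No

2200 is not a leap year (divisible by 100 but not 400).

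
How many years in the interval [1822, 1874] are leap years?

Years divisible by 4: 1824, 1828, …, 1872 — 13 in all.
No century exceptions apply. Count: 13.

13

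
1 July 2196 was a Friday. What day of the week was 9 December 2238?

Sunday

From July 1, 2196 to July 1, 2238: 42 years, of which 9 contain a Feb 29 — 33×365 + 9×366 = 15339 days.
(2200 is not a leap year (divisible by 100 but not 400).)
July 2238: 31 − 1 = 30 days remain.
Then August (31), September (30), October (31), November (30): 31 + 30 + 31 + 30 = 122 days.
December 1–9, 2238: 9 days.
Residual: 161 days.
Total: 15500 days.
15500 mod 7 = 2, so 2 days after Friday is Sunday.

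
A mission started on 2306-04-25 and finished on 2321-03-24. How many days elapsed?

Day-of-year of April 25, 2306: 115.
Day-of-year of March 24, 2321: 83.
2306 has 365 days, so 365 − 115 = 250 days remain in 2306.
Full years 2307–2320: 10 common + 4 leap = 10×365 + 4×366 = 5114 days.
Total: 250 + 5114 + 83 = 5447 days.

5447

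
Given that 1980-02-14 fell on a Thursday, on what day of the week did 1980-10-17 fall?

February 1980: 29 − 14 = 15 days remain (1980 is a leap year, so February has 29 days).
Then March (31), April (30), May (31), June (30), July (31), August (31), September (30): 31 + 30 + 31 + 30 + 31 + 31 + 30 = 214 days.
October 1–17, 1980: 17 days.
Total: 15 + 214 + 17 = 246 days.
246 mod 7 = 1, so 1 day after Thursday is Friday.

Friday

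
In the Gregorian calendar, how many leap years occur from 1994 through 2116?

Years divisible by 4: 1996, 2000, …, 2116 — 31 in all.
Of these, 2100 is divisible by 100 but not 400, so not leap.
2000 is divisible by 400, so still leap.
Leap years: 31 − 1 = 30.

30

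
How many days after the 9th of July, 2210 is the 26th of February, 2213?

963

Day-of-year of July 9, 2210: 190.
Day-of-year of February 26, 2213: 57.
2210 has 365 days, so 365 − 190 = 175 days remain in 2210.
Full years: 2211: 365; 2212: 366. Sum = 731.
Total: 175 + 731 + 57 = 963 days.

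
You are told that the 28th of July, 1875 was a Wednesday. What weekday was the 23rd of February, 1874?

Count forward from the earlier date (February 23, 1874) to the later (July 28, 1875):
February 1874: 28 − 23 = 5 days remain (1874 is not a leap year, so February has 28 days).
Then 16 full months totalling 487 days.
July 1–28, 1875: 28 days.
Total: 5 + 487 + 28 = 520 days.
520 mod 7 = 2, so 2 days before Wednesday is Monday.

Monday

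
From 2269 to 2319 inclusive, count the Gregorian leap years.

11

Years divisible by 4 in [2269, 2319]: 2272, 2276, 2280, 2284, 2288, 2292, 2296, 2300, 2304, 2308, 2312, 2316.
Of these, 2300 is divisible by 100 but not 400, so not leap.
Leap years: 12 − 1 = 11.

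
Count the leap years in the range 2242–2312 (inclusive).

Years divisible by 4: 2244, 2248, …, 2312 — 18 in all.
Of these, 2300 is divisible by 100 but not 400, so not leap.
Leap years: 18 − 1 = 17.

17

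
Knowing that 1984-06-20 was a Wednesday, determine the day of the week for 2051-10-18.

Wednesday

Day-of-year of June 20, 1984: 172.
Day-of-year of October 18, 2051: 291.
1984 has 366 days, so 366 − 172 = 194 days remain in 1984.
Full years 1985–2050: 50 common + 16 leap = 50×365 + 16×366 = 24106 days.
Total: 194 + 24106 + 291 = 24591 days.
24591 is a multiple of 7, so 2051-10-18 falls on the same weekday: Wednesday.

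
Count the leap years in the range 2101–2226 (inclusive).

30

Years divisible by 4: 2104, 2108, …, 2224 — 31 in all.
Of these, 2200 is divisible by 100 but not 400, so not leap.
Leap years: 31 − 1 = 30.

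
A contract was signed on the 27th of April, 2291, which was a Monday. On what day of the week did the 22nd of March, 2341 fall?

From April 27, 2291 to April 27, 2340: 49 years, of which 12 contain a Feb 29 — 37×365 + 12×366 = 17897 days.
(2300 is not a leap year (divisible by 100 but not 400).)
April 2340: 30 − 27 = 3 days remain.
Then 10 full months totalling 304 days.
March 1–22, 2341: 22 days.
Residual: 329 days.
Total: 18226 days.
18226 mod 7 = 5, so 5 days after Monday is Saturday.

Saturday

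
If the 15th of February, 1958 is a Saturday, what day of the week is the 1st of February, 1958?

Count forward from the earlier date (February 1, 1958) to the later (February 15, 1958):
Within February 1958: 15 − 1 = 14 days.
14 is a multiple of 7, so the 1st of February, 1958 falls on the same weekday: Saturday.

Saturday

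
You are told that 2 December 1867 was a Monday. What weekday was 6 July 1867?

Count forward from the earlier date (July 6, 1867) to the later (December 2, 1867):
July 1867: 31 − 6 = 25 days remain.
Then August (31), September (30), October (31), November (30): 31 + 30 + 31 + 30 = 122 days.
December 1–2, 1867: 2 days.
Total: 25 + 122 + 2 = 149 days.
149 mod 7 = 2, so 2 days before Monday is Saturday.

Saturday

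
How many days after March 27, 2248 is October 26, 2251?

Day-of-year of March 27, 2248: 87.
Day-of-year of October 26, 2251: 299.
2248 has 366 days, so 366 − 87 = 279 days remain in 2248.
Full years: 2249: 365; 2250: 365. Sum = 730.
Total: 279 + 730 + 299 = 1308 days.

1308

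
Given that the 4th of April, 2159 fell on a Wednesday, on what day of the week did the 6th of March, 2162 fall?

Day-of-year of April 4, 2159: 94.
Day-of-year of March 6, 2162: 65.
2159 has 365 days, so 365 − 94 = 271 days remain in 2159.
Full years: 2160: 366; 2161: 365. Sum = 731.
Total: 271 + 731 + 65 = 1067 days.
1067 mod 7 = 3, so 3 days after Wednesday is Saturday.

Saturday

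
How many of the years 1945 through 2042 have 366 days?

24

Years divisible by 4: 1948, 1952, …, 2040 — 24 in all.
2000 is divisible by 400, so still leap.
No century exceptions apply. Count: 24.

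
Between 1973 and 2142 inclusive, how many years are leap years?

41

Years divisible by 4: 1976, 1980, …, 2140 — 42 in all.
Of these, 2100 is divisible by 100 but not 400, so not leap.
2000 is divisible by 400, so still leap.
Leap years: 42 − 1 = 41.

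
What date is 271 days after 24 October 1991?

21 July 1992

Count 271 days after October 24, 1991:
October 1991: 31 − 24 = 7 days remain.
Then November (30), December (31), January (31), February 1992 (29), March (31), April (30), May (31), June (30): 30 + 31 + 31 + 29 + 31 + 30 + 31 + 30 = 243 days.
July 1–21, 1992: 21 days.
Residual: 271 days.
Total: 271 days.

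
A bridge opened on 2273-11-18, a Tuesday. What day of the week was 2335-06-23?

Day-of-year of November 18, 2273: 322.
Day-of-year of June 23, 2335: 174.
2273 has 365 days, so 365 − 322 = 43 days remain in 2273.
Full years 2274–2334: 47 common + 14 leap = 47×365 + 14×366 = 22279 days.
Total: 43 + 22279 + 174 = 22496 days.
22496 mod 7 = 5, so 5 days after Tuesday is Sunday.

Sunday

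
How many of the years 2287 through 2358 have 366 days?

17

Years divisible by 4: 2288, 2292, …, 2356 — 18 in all.
Of these, 2300 is divisible by 100 but not 400, so not leap.
Leap years: 18 − 1 = 17.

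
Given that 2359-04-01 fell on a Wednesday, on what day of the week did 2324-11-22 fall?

Count forward from the earlier date (November 22, 2324) to the later (April 1, 2359):
From November 22, 2324 to November 22, 2358: 34 years, of which 8 contain a Feb 29 — 26×365 + 8×366 = 12418 days.
November 2358: 30 − 22 = 8 days remain.
Then December (31), January (31), February 2359 (28), March (31): 31 + 31 + 28 + 31 = 121 days.
April 1, 2359: 1 day.
Residual: 130 days.
Total: 12548 days.
12548 mod 7 = 4, so 4 days before Wednesday is Saturday.

Saturday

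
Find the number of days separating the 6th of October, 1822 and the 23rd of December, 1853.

From October 6, 1822 to October 6, 1853: 31 years, of which 8 contain a Feb 29 — 23×365 + 8×366 = 11323 days.
October 1853: 31 − 6 = 25 days remain.
Then November (30): 30 days.
December 1–23, 1853: 23 days.
Residual: 78 days.
Total: 11401 days.

11401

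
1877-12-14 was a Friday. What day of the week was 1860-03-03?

Saturday

Count forward from the earlier date (March 3, 1860) to the later (December 14, 1877):
From March 3, 1860 to March 3, 1877: 17 years, of which 4 contain a Feb 29 — 13×365 + 4×366 = 6209 days.
March 1877: 31 − 3 = 28 days remain.
Then April (30), May (31), June (30), July (31), August (31), September (30), October (31), November (30): 30 + 31 + 30 + 31 + 31 + 30 + 31 + 30 = 244 days.
December 1–14, 1877: 14 days.
Residual: 286 days.
Total: 6495 days.
6495 mod 7 = 6, so 6 days before Friday is Saturday.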